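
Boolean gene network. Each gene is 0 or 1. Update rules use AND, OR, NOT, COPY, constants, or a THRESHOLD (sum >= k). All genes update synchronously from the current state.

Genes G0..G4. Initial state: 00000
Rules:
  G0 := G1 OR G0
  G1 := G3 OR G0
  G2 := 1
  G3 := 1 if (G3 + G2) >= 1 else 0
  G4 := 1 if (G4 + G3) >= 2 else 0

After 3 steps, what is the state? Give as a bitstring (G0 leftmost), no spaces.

Step 1: G0=G1|G0=0|0=0 G1=G3|G0=0|0=0 G2=1(const) G3=(0+0>=1)=0 G4=(0+0>=2)=0 -> 00100
Step 2: G0=G1|G0=0|0=0 G1=G3|G0=0|0=0 G2=1(const) G3=(0+1>=1)=1 G4=(0+0>=2)=0 -> 00110
Step 3: G0=G1|G0=0|0=0 G1=G3|G0=1|0=1 G2=1(const) G3=(1+1>=1)=1 G4=(0+1>=2)=0 -> 01110

01110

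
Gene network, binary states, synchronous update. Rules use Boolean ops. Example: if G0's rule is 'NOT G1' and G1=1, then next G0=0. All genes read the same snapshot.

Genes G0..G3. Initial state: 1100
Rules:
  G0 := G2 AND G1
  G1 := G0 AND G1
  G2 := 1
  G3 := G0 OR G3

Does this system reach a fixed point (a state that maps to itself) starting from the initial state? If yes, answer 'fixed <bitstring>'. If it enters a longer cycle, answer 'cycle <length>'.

Step 0: 1100
Step 1: G0=G2&G1=0&1=0 G1=G0&G1=1&1=1 G2=1(const) G3=G0|G3=1|0=1 -> 0111
Step 2: G0=G2&G1=1&1=1 G1=G0&G1=0&1=0 G2=1(const) G3=G0|G3=0|1=1 -> 1011
Step 3: G0=G2&G1=1&0=0 G1=G0&G1=1&0=0 G2=1(const) G3=G0|G3=1|1=1 -> 0011
Step 4: G0=G2&G1=1&0=0 G1=G0&G1=0&0=0 G2=1(const) G3=G0|G3=0|1=1 -> 0011
Fixed point reached at step 3: 0011

Answer: fixed 0011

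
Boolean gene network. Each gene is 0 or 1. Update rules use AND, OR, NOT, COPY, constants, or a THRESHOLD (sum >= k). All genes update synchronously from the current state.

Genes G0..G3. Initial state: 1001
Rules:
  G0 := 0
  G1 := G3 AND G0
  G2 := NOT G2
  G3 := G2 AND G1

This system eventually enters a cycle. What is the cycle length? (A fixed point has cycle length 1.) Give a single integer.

Step 0: 1001
Step 1: G0=0(const) G1=G3&G0=1&1=1 G2=NOT G2=NOT 0=1 G3=G2&G1=0&0=0 -> 0110
Step 2: G0=0(const) G1=G3&G0=0&0=0 G2=NOT G2=NOT 1=0 G3=G2&G1=1&1=1 -> 0001
Step 3: G0=0(const) G1=G3&G0=1&0=0 G2=NOT G2=NOT 0=1 G3=G2&G1=0&0=0 -> 0010
Step 4: G0=0(const) G1=G3&G0=0&0=0 G2=NOT G2=NOT 1=0 G3=G2&G1=1&0=0 -> 0000
Step 5: G0=0(const) G1=G3&G0=0&0=0 G2=NOT G2=NOT 0=1 G3=G2&G1=0&0=0 -> 0010
State from step 5 equals state from step 3 -> cycle length 2

Answer: 2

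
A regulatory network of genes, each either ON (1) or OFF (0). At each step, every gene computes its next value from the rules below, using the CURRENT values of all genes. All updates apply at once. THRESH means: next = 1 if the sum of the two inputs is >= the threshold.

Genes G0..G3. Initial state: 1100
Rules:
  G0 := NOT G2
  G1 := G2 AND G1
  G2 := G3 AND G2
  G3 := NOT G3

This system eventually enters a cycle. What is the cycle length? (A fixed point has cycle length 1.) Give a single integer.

Step 0: 1100
Step 1: G0=NOT G2=NOT 0=1 G1=G2&G1=0&1=0 G2=G3&G2=0&0=0 G3=NOT G3=NOT 0=1 -> 1001
Step 2: G0=NOT G2=NOT 0=1 G1=G2&G1=0&0=0 G2=G3&G2=1&0=0 G3=NOT G3=NOT 1=0 -> 1000
Step 3: G0=NOT G2=NOT 0=1 G1=G2&G1=0&0=0 G2=G3&G2=0&0=0 G3=NOT G3=NOT 0=1 -> 1001
State from step 3 equals state from step 1 -> cycle length 2

Answer: 2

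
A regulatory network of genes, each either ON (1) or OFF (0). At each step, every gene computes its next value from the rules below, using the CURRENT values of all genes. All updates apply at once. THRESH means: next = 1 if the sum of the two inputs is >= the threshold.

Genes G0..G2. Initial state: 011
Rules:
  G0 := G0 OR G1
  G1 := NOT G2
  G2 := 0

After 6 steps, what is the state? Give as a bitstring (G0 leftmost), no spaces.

Step 1: G0=G0|G1=0|1=1 G1=NOT G2=NOT 1=0 G2=0(const) -> 100
Step 2: G0=G0|G1=1|0=1 G1=NOT G2=NOT 0=1 G2=0(const) -> 110
Step 3: G0=G0|G1=1|1=1 G1=NOT G2=NOT 0=1 G2=0(const) -> 110
Step 4: G0=G0|G1=1|1=1 G1=NOT G2=NOT 0=1 G2=0(const) -> 110
Step 5: G0=G0|G1=1|1=1 G1=NOT G2=NOT 0=1 G2=0(const) -> 110
Step 6: G0=G0|G1=1|1=1 G1=NOT G2=NOT 0=1 G2=0(const) -> 110

110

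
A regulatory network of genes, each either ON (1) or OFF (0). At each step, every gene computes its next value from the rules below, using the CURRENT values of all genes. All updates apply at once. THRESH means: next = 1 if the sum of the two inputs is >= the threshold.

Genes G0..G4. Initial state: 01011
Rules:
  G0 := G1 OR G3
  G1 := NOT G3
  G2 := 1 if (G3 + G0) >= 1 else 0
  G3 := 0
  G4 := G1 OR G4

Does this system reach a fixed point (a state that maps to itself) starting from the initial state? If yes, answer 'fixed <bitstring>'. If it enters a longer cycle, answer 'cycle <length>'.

Step 0: 01011
Step 1: G0=G1|G3=1|1=1 G1=NOT G3=NOT 1=0 G2=(1+0>=1)=1 G3=0(const) G4=G1|G4=1|1=1 -> 10101
Step 2: G0=G1|G3=0|0=0 G1=NOT G3=NOT 0=1 G2=(0+1>=1)=1 G3=0(const) G4=G1|G4=0|1=1 -> 01101
Step 3: G0=G1|G3=1|0=1 G1=NOT G3=NOT 0=1 G2=(0+0>=1)=0 G3=0(const) G4=G1|G4=1|1=1 -> 11001
Step 4: G0=G1|G3=1|0=1 G1=NOT G3=NOT 0=1 G2=(0+1>=1)=1 G3=0(const) G4=G1|G4=1|1=1 -> 11101
Step 5: G0=G1|G3=1|0=1 G1=NOT G3=NOT 0=1 G2=(0+1>=1)=1 G3=0(const) G4=G1|G4=1|1=1 -> 11101
Fixed point reached at step 4: 11101

Answer: fixed 11101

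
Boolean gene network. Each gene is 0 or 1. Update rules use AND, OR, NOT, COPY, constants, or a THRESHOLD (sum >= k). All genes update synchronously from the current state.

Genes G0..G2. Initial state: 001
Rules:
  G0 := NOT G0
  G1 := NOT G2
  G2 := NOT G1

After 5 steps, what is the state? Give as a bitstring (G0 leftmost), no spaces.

Step 1: G0=NOT G0=NOT 0=1 G1=NOT G2=NOT 1=0 G2=NOT G1=NOT 0=1 -> 101
Step 2: G0=NOT G0=NOT 1=0 G1=NOT G2=NOT 1=0 G2=NOT G1=NOT 0=1 -> 001
Step 3: G0=NOT G0=NOT 0=1 G1=NOT G2=NOT 1=0 G2=NOT G1=NOT 0=1 -> 101
Step 4: G0=NOT G0=NOT 1=0 G1=NOT G2=NOT 1=0 G2=NOT G1=NOT 0=1 -> 001
Step 5: G0=NOT G0=NOT 0=1 G1=NOT G2=NOT 1=0 G2=NOT G1=NOT 0=1 -> 101

101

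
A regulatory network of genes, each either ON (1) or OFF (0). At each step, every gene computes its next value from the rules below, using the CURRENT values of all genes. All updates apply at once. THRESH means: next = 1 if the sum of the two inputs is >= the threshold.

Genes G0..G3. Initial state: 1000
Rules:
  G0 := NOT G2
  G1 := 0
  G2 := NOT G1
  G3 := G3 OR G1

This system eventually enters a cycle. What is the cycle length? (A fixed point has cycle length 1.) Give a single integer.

Step 0: 1000
Step 1: G0=NOT G2=NOT 0=1 G1=0(const) G2=NOT G1=NOT 0=1 G3=G3|G1=0|0=0 -> 1010
Step 2: G0=NOT G2=NOT 1=0 G1=0(const) G2=NOT G1=NOT 0=1 G3=G3|G1=0|0=0 -> 0010
Step 3: G0=NOT G2=NOT 1=0 G1=0(const) G2=NOT G1=NOT 0=1 G3=G3|G1=0|0=0 -> 0010
State from step 3 equals state from step 2 -> cycle length 1

Answer: 1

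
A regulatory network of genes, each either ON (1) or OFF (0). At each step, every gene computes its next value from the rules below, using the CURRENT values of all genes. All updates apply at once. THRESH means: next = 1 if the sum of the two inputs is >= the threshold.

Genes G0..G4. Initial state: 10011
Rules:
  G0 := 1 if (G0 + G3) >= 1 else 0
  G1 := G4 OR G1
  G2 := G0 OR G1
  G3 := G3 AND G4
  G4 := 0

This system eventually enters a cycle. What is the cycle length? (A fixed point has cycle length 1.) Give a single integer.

Step 0: 10011
Step 1: G0=(1+1>=1)=1 G1=G4|G1=1|0=1 G2=G0|G1=1|0=1 G3=G3&G4=1&1=1 G4=0(const) -> 11110
Step 2: G0=(1+1>=1)=1 G1=G4|G1=0|1=1 G2=G0|G1=1|1=1 G3=G3&G4=1&0=0 G4=0(const) -> 11100
Step 3: G0=(1+0>=1)=1 G1=G4|G1=0|1=1 G2=G0|G1=1|1=1 G3=G3&G4=0&0=0 G4=0(const) -> 11100
State from step 3 equals state from step 2 -> cycle length 1

Answer: 1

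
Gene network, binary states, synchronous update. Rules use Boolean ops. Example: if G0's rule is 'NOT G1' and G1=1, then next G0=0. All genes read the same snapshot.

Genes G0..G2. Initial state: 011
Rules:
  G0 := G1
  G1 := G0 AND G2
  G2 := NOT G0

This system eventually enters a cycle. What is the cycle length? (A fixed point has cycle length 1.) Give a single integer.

Step 0: 011
Step 1: G0=G1=1 G1=G0&G2=0&1=0 G2=NOT G0=NOT 0=1 -> 101
Step 2: G0=G1=0 G1=G0&G2=1&1=1 G2=NOT G0=NOT 1=0 -> 010
Step 3: G0=G1=1 G1=G0&G2=0&0=0 G2=NOT G0=NOT 0=1 -> 101
State from step 3 equals state from step 1 -> cycle length 2

Answer: 2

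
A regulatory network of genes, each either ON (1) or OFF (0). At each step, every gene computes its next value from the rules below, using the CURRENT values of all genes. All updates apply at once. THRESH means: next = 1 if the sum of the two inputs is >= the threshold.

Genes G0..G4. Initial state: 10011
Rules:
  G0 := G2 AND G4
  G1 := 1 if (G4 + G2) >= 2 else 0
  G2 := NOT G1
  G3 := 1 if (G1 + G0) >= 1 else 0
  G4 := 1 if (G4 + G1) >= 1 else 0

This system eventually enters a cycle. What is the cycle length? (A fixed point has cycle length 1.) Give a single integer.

Answer: 4

Derivation:
Step 0: 10011
Step 1: G0=G2&G4=0&1=0 G1=(1+0>=2)=0 G2=NOT G1=NOT 0=1 G3=(0+1>=1)=1 G4=(1+0>=1)=1 -> 00111
Step 2: G0=G2&G4=1&1=1 G1=(1+1>=2)=1 G2=NOT G1=NOT 0=1 G3=(0+0>=1)=0 G4=(1+0>=1)=1 -> 11101
Step 3: G0=G2&G4=1&1=1 G1=(1+1>=2)=1 G2=NOT G1=NOT 1=0 G3=(1+1>=1)=1 G4=(1+1>=1)=1 -> 11011
Step 4: G0=G2&G4=0&1=0 G1=(1+0>=2)=0 G2=NOT G1=NOT 1=0 G3=(1+1>=1)=1 G4=(1+1>=1)=1 -> 00011
Step 5: G0=G2&G4=0&1=0 G1=(1+0>=2)=0 G2=NOT G1=NOT 0=1 G3=(0+0>=1)=0 G4=(1+0>=1)=1 -> 00101
Step 6: G0=G2&G4=1&1=1 G1=(1+1>=2)=1 G2=NOT G1=NOT 0=1 G3=(0+0>=1)=0 G4=(1+0>=1)=1 -> 11101
State from step 6 equals state from step 2 -> cycle length 4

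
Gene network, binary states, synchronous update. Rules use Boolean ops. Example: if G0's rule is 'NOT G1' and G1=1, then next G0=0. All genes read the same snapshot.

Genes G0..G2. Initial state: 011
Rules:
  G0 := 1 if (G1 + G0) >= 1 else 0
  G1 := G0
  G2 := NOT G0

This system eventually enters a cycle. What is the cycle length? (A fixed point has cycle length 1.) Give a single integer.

Answer: 1

Derivation:
Step 0: 011
Step 1: G0=(1+0>=1)=1 G1=G0=0 G2=NOT G0=NOT 0=1 -> 101
Step 2: G0=(0+1>=1)=1 G1=G0=1 G2=NOT G0=NOT 1=0 -> 110
Step 3: G0=(1+1>=1)=1 G1=G0=1 G2=NOT G0=NOT 1=0 -> 110
State from step 3 equals state from step 2 -> cycle length 1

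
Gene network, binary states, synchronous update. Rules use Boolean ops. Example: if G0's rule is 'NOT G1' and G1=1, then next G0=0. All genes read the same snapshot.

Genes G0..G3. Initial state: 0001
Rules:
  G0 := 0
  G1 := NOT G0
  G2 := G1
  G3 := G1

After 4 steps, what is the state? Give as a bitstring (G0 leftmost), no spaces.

Step 1: G0=0(const) G1=NOT G0=NOT 0=1 G2=G1=0 G3=G1=0 -> 0100
Step 2: G0=0(const) G1=NOT G0=NOT 0=1 G2=G1=1 G3=G1=1 -> 0111
Step 3: G0=0(const) G1=NOT G0=NOT 0=1 G2=G1=1 G3=G1=1 -> 0111
Step 4: G0=0(const) G1=NOT G0=NOT 0=1 G2=G1=1 G3=G1=1 -> 0111

0111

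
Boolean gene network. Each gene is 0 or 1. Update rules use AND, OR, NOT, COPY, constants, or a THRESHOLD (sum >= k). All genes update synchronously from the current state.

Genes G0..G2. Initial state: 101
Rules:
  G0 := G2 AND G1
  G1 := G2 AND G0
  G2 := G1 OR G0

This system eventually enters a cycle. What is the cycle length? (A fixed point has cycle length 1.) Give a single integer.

Step 0: 101
Step 1: G0=G2&G1=1&0=0 G1=G2&G0=1&1=1 G2=G1|G0=0|1=1 -> 011
Step 2: G0=G2&G1=1&1=1 G1=G2&G0=1&0=0 G2=G1|G0=1|0=1 -> 101
State from step 2 equals state from step 0 -> cycle length 2

Answer: 2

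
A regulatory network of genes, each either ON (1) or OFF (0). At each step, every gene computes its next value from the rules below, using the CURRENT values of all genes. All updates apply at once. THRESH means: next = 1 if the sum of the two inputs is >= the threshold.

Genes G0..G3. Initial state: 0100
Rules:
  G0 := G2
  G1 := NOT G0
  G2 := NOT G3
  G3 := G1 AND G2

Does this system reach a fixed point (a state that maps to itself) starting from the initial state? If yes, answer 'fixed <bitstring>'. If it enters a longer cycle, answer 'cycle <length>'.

Answer: cycle 4

Derivation:
Step 0: 0100
Step 1: G0=G2=0 G1=NOT G0=NOT 0=1 G2=NOT G3=NOT 0=1 G3=G1&G2=1&0=0 -> 0110
Step 2: G0=G2=1 G1=NOT G0=NOT 0=1 G2=NOT G3=NOT 0=1 G3=G1&G2=1&1=1 -> 1111
Step 3: G0=G2=1 G1=NOT G0=NOT 1=0 G2=NOT G3=NOT 1=0 G3=G1&G2=1&1=1 -> 1001
Step 4: G0=G2=0 G1=NOT G0=NOT 1=0 G2=NOT G3=NOT 1=0 G3=G1&G2=0&0=0 -> 0000
Step 5: G0=G2=0 G1=NOT G0=NOT 0=1 G2=NOT G3=NOT 0=1 G3=G1&G2=0&0=0 -> 0110
Cycle of length 4 starting at step 1 -> no fixed point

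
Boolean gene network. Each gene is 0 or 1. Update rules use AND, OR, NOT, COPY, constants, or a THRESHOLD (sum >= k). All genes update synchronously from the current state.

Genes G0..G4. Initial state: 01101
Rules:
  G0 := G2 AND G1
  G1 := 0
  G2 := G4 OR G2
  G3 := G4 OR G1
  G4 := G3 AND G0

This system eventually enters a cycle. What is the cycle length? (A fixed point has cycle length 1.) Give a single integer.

Step 0: 01101
Step 1: G0=G2&G1=1&1=1 G1=0(const) G2=G4|G2=1|1=1 G3=G4|G1=1|1=1 G4=G3&G0=0&0=0 -> 10110
Step 2: G0=G2&G1=1&0=0 G1=0(const) G2=G4|G2=0|1=1 G3=G4|G1=0|0=0 G4=G3&G0=1&1=1 -> 00101
Step 3: G0=G2&G1=1&0=0 G1=0(const) G2=G4|G2=1|1=1 G3=G4|G1=1|0=1 G4=G3&G0=0&0=0 -> 00110
Step 4: G0=G2&G1=1&0=0 G1=0(const) G2=G4|G2=0|1=1 G3=G4|G1=0|0=0 G4=G3&G0=1&0=0 -> 00100
Step 5: G0=G2&G1=1&0=0 G1=0(const) G2=G4|G2=0|1=1 G3=G4|G1=0|0=0 G4=G3&G0=0&0=0 -> 00100
State from step 5 equals state from step 4 -> cycle length 1

Answer: 1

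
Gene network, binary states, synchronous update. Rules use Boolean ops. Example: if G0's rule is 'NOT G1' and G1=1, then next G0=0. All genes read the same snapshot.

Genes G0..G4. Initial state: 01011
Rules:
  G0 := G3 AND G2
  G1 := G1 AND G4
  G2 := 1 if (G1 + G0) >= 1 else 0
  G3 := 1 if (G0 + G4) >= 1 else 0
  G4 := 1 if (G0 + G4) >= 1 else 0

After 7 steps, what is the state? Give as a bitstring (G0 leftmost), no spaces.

Step 1: G0=G3&G2=1&0=0 G1=G1&G4=1&1=1 G2=(1+0>=1)=1 G3=(0+1>=1)=1 G4=(0+1>=1)=1 -> 01111
Step 2: G0=G3&G2=1&1=1 G1=G1&G4=1&1=1 G2=(1+0>=1)=1 G3=(0+1>=1)=1 G4=(0+1>=1)=1 -> 11111
Step 3: G0=G3&G2=1&1=1 G1=G1&G4=1&1=1 G2=(1+1>=1)=1 G3=(1+1>=1)=1 G4=(1+1>=1)=1 -> 11111
Step 4: G0=G3&G2=1&1=1 G1=G1&G4=1&1=1 G2=(1+1>=1)=1 G3=(1+1>=1)=1 G4=(1+1>=1)=1 -> 11111
Step 5: G0=G3&G2=1&1=1 G1=G1&G4=1&1=1 G2=(1+1>=1)=1 G3=(1+1>=1)=1 G4=(1+1>=1)=1 -> 11111
Step 6: G0=G3&G2=1&1=1 G1=G1&G4=1&1=1 G2=(1+1>=1)=1 G3=(1+1>=1)=1 G4=(1+1>=1)=1 -> 11111
Step 7: G0=G3&G2=1&1=1 G1=G1&G4=1&1=1 G2=(1+1>=1)=1 G3=(1+1>=1)=1 G4=(1+1>=1)=1 -> 11111

11111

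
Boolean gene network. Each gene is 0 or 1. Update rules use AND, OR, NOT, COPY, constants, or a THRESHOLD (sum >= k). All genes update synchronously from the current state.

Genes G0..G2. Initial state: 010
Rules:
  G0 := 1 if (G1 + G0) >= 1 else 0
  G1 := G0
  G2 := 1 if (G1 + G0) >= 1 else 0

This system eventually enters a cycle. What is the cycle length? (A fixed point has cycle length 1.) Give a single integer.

Step 0: 010
Step 1: G0=(1+0>=1)=1 G1=G0=0 G2=(1+0>=1)=1 -> 101
Step 2: G0=(0+1>=1)=1 G1=G0=1 G2=(0+1>=1)=1 -> 111
Step 3: G0=(1+1>=1)=1 G1=G0=1 G2=(1+1>=1)=1 -> 111
State from step 3 equals state from step 2 -> cycle length 1

Answer: 1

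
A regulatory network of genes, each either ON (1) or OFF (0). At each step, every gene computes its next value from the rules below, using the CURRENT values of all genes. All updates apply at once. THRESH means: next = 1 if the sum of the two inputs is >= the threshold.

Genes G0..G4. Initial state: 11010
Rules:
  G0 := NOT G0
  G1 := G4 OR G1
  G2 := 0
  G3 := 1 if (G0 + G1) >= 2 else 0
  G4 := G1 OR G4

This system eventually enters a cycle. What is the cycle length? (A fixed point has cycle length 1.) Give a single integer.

Step 0: 11010
Step 1: G0=NOT G0=NOT 1=0 G1=G4|G1=0|1=1 G2=0(const) G3=(1+1>=2)=1 G4=G1|G4=1|0=1 -> 01011
Step 2: G0=NOT G0=NOT 0=1 G1=G4|G1=1|1=1 G2=0(const) G3=(0+1>=2)=0 G4=G1|G4=1|1=1 -> 11001
Step 3: G0=NOT G0=NOT 1=0 G1=G4|G1=1|1=1 G2=0(const) G3=(1+1>=2)=1 G4=G1|G4=1|1=1 -> 01011
State from step 3 equals state from step 1 -> cycle length 2

Answer: 2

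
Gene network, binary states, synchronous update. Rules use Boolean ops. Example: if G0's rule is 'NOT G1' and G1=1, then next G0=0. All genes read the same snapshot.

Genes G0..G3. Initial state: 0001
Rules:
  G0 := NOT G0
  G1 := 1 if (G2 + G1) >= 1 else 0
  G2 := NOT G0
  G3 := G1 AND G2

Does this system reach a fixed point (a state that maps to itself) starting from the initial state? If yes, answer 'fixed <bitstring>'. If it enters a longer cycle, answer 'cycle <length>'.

Step 0: 0001
Step 1: G0=NOT G0=NOT 0=1 G1=(0+0>=1)=0 G2=NOT G0=NOT 0=1 G3=G1&G2=0&0=0 -> 1010
Step 2: G0=NOT G0=NOT 1=0 G1=(1+0>=1)=1 G2=NOT G0=NOT 1=0 G3=G1&G2=0&1=0 -> 0100
Step 3: G0=NOT G0=NOT 0=1 G1=(0+1>=1)=1 G2=NOT G0=NOT 0=1 G3=G1&G2=1&0=0 -> 1110
Step 4: G0=NOT G0=NOT 1=0 G1=(1+1>=1)=1 G2=NOT G0=NOT 1=0 G3=G1&G2=1&1=1 -> 0101
Step 5: G0=NOT G0=NOT 0=1 G1=(0+1>=1)=1 G2=NOT G0=NOT 0=1 G3=G1&G2=1&0=0 -> 1110
Cycle of length 2 starting at step 3 -> no fixed point

Answer: cycle 2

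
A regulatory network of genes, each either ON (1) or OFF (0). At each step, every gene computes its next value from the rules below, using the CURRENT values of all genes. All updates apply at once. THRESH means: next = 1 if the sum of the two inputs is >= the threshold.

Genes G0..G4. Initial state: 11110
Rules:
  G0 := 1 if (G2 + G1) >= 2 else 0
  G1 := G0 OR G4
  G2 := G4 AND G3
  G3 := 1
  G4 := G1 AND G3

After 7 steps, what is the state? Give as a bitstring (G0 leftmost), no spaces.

Step 1: G0=(1+1>=2)=1 G1=G0|G4=1|0=1 G2=G4&G3=0&1=0 G3=1(const) G4=G1&G3=1&1=1 -> 11011
Step 2: G0=(0+1>=2)=0 G1=G0|G4=1|1=1 G2=G4&G3=1&1=1 G3=1(const) G4=G1&G3=1&1=1 -> 01111
Step 3: G0=(1+1>=2)=1 G1=G0|G4=0|1=1 G2=G4&G3=1&1=1 G3=1(const) G4=G1&G3=1&1=1 -> 11111
Step 4: G0=(1+1>=2)=1 G1=G0|G4=1|1=1 G2=G4&G3=1&1=1 G3=1(const) G4=G1&G3=1&1=1 -> 11111
Step 5: G0=(1+1>=2)=1 G1=G0|G4=1|1=1 G2=G4&G3=1&1=1 G3=1(const) G4=G1&G3=1&1=1 -> 11111
Step 6: G0=(1+1>=2)=1 G1=G0|G4=1|1=1 G2=G4&G3=1&1=1 G3=1(const) G4=G1&G3=1&1=1 -> 11111
Step 7: G0=(1+1>=2)=1 G1=G0|G4=1|1=1 G2=G4&G3=1&1=1 G3=1(const) G4=G1&G3=1&1=1 -> 11111

11111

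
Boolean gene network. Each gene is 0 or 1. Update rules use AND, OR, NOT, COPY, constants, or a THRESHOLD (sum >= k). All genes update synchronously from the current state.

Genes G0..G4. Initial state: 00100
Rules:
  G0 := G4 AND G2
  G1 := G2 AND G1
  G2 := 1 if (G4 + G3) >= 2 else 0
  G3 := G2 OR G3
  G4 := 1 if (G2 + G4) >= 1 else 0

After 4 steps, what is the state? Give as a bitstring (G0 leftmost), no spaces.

Step 1: G0=G4&G2=0&1=0 G1=G2&G1=1&0=0 G2=(0+0>=2)=0 G3=G2|G3=1|0=1 G4=(1+0>=1)=1 -> 00011
Step 2: G0=G4&G2=1&0=0 G1=G2&G1=0&0=0 G2=(1+1>=2)=1 G3=G2|G3=0|1=1 G4=(0+1>=1)=1 -> 00111
Step 3: G0=G4&G2=1&1=1 G1=G2&G1=1&0=0 G2=(1+1>=2)=1 G3=G2|G3=1|1=1 G4=(1+1>=1)=1 -> 10111
Step 4: G0=G4&G2=1&1=1 G1=G2&G1=1&0=0 G2=(1+1>=2)=1 G3=G2|G3=1|1=1 G4=(1+1>=1)=1 -> 10111

10111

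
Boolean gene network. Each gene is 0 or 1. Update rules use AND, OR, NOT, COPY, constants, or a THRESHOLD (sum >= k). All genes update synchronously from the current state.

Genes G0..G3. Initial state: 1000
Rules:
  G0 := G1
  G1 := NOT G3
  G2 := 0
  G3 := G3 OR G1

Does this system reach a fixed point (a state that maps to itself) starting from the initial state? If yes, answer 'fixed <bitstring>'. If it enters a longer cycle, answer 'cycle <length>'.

Answer: fixed 0001

Derivation:
Step 0: 1000
Step 1: G0=G1=0 G1=NOT G3=NOT 0=1 G2=0(const) G3=G3|G1=0|0=0 -> 0100
Step 2: G0=G1=1 G1=NOT G3=NOT 0=1 G2=0(const) G3=G3|G1=0|1=1 -> 1101
Step 3: G0=G1=1 G1=NOT G3=NOT 1=0 G2=0(const) G3=G3|G1=1|1=1 -> 1001
Step 4: G0=G1=0 G1=NOT G3=NOT 1=0 G2=0(const) G3=G3|G1=1|0=1 -> 0001
Step 5: G0=G1=0 G1=NOT G3=NOT 1=0 G2=0(const) G3=G3|G1=1|0=1 -> 0001
Fixed point reached at step 4: 0001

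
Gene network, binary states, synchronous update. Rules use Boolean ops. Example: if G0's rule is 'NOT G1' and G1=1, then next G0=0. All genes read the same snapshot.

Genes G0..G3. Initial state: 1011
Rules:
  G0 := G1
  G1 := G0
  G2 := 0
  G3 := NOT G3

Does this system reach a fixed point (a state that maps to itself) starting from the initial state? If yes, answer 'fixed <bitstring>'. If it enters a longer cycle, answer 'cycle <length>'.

Step 0: 1011
Step 1: G0=G1=0 G1=G0=1 G2=0(const) G3=NOT G3=NOT 1=0 -> 0100
Step 2: G0=G1=1 G1=G0=0 G2=0(const) G3=NOT G3=NOT 0=1 -> 1001
Step 3: G0=G1=0 G1=G0=1 G2=0(const) G3=NOT G3=NOT 1=0 -> 0100
Cycle of length 2 starting at step 1 -> no fixed point

Answer: cycle 2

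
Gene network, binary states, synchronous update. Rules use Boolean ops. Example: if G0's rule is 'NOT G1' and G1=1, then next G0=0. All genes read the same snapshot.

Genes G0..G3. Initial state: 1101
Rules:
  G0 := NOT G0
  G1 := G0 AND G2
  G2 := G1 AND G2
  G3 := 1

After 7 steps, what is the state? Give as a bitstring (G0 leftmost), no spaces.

Step 1: G0=NOT G0=NOT 1=0 G1=G0&G2=1&0=0 G2=G1&G2=1&0=0 G3=1(const) -> 0001
Step 2: G0=NOT G0=NOT 0=1 G1=G0&G2=0&0=0 G2=G1&G2=0&0=0 G3=1(const) -> 1001
Step 3: G0=NOT G0=NOT 1=0 G1=G0&G2=1&0=0 G2=G1&G2=0&0=0 G3=1(const) -> 0001
Step 4: G0=NOT G0=NOT 0=1 G1=G0&G2=0&0=0 G2=G1&G2=0&0=0 G3=1(const) -> 1001
Step 5: G0=NOT G0=NOT 1=0 G1=G0&G2=1&0=0 G2=G1&G2=0&0=0 G3=1(const) -> 0001
Step 6: G0=NOT G0=NOT 0=1 G1=G0&G2=0&0=0 G2=G1&G2=0&0=0 G3=1(const) -> 1001
Step 7: G0=NOT G0=NOT 1=0 G1=G0&G2=1&0=0 G2=G1&G2=0&0=0 G3=1(const) -> 0001

0001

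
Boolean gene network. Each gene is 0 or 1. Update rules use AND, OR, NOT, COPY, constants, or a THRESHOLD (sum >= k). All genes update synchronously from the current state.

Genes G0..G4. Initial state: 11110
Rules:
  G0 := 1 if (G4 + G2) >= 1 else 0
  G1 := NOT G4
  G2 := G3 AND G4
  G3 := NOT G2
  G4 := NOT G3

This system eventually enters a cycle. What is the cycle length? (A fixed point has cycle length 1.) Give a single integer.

Step 0: 11110
Step 1: G0=(0+1>=1)=1 G1=NOT G4=NOT 0=1 G2=G3&G4=1&0=0 G3=NOT G2=NOT 1=0 G4=NOT G3=NOT 1=0 -> 11000
Step 2: G0=(0+0>=1)=0 G1=NOT G4=NOT 0=1 G2=G3&G4=0&0=0 G3=NOT G2=NOT 0=1 G4=NOT G3=NOT 0=1 -> 01011
Step 3: G0=(1+0>=1)=1 G1=NOT G4=NOT 1=0 G2=G3&G4=1&1=1 G3=NOT G2=NOT 0=1 G4=NOT G3=NOT 1=0 -> 10110
Step 4: G0=(0+1>=1)=1 G1=NOT G4=NOT 0=1 G2=G3&G4=1&0=0 G3=NOT G2=NOT 1=0 G4=NOT G3=NOT 1=0 -> 11000
State from step 4 equals state from step 1 -> cycle length 3

Answer: 3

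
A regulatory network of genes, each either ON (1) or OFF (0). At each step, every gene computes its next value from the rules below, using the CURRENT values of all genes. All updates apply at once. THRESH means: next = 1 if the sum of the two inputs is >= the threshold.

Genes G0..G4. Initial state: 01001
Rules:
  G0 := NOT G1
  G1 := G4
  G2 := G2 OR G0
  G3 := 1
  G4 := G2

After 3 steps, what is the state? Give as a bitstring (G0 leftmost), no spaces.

Step 1: G0=NOT G1=NOT 1=0 G1=G4=1 G2=G2|G0=0|0=0 G3=1(const) G4=G2=0 -> 01010
Step 2: G0=NOT G1=NOT 1=0 G1=G4=0 G2=G2|G0=0|0=0 G3=1(const) G4=G2=0 -> 00010
Step 3: G0=NOT G1=NOT 0=1 G1=G4=0 G2=G2|G0=0|0=0 G3=1(const) G4=G2=0 -> 10010

10010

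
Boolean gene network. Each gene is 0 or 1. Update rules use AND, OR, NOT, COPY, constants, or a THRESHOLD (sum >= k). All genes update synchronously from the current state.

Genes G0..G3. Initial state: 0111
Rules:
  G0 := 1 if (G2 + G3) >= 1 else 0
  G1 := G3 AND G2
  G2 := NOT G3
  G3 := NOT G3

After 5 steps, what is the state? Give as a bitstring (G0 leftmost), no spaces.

Step 1: G0=(1+1>=1)=1 G1=G3&G2=1&1=1 G2=NOT G3=NOT 1=0 G3=NOT G3=NOT 1=0 -> 1100
Step 2: G0=(0+0>=1)=0 G1=G3&G2=0&0=0 G2=NOT G3=NOT 0=1 G3=NOT G3=NOT 0=1 -> 0011
Step 3: G0=(1+1>=1)=1 G1=G3&G2=1&1=1 G2=NOT G3=NOT 1=0 G3=NOT G3=NOT 1=0 -> 1100
Step 4: G0=(0+0>=1)=0 G1=G3&G2=0&0=0 G2=NOT G3=NOT 0=1 G3=NOT G3=NOT 0=1 -> 0011
Step 5: G0=(1+1>=1)=1 G1=G3&G2=1&1=1 G2=NOT G3=NOT 1=0 G3=NOT G3=NOT 1=0 -> 1100

1100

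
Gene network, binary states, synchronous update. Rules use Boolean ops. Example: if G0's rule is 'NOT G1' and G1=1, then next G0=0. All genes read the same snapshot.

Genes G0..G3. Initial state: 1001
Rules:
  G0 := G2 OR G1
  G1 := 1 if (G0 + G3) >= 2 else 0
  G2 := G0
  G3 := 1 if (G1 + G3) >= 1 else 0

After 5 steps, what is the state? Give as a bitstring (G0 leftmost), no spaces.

Step 1: G0=G2|G1=0|0=0 G1=(1+1>=2)=1 G2=G0=1 G3=(0+1>=1)=1 -> 0111
Step 2: G0=G2|G1=1|1=1 G1=(0+1>=2)=0 G2=G0=0 G3=(1+1>=1)=1 -> 1001
Step 3: G0=G2|G1=0|0=0 G1=(1+1>=2)=1 G2=G0=1 G3=(0+1>=1)=1 -> 0111
Step 4: G0=G2|G1=1|1=1 G1=(0+1>=2)=0 G2=G0=0 G3=(1+1>=1)=1 -> 1001
Step 5: G0=G2|G1=0|0=0 G1=(1+1>=2)=1 G2=G0=1 G3=(0+1>=1)=1 -> 0111

0111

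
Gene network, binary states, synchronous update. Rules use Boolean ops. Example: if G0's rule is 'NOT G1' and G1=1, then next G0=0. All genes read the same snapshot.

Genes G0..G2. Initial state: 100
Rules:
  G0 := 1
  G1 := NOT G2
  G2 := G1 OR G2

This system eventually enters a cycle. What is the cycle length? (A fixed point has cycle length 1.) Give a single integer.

Answer: 1

Derivation:
Step 0: 100
Step 1: G0=1(const) G1=NOT G2=NOT 0=1 G2=G1|G2=0|0=0 -> 110
Step 2: G0=1(const) G1=NOT G2=NOT 0=1 G2=G1|G2=1|0=1 -> 111
Step 3: G0=1(const) G1=NOT G2=NOT 1=0 G2=G1|G2=1|1=1 -> 101
Step 4: G0=1(const) G1=NOT G2=NOT 1=0 G2=G1|G2=0|1=1 -> 101
State from step 4 equals state from step 3 -> cycle length 1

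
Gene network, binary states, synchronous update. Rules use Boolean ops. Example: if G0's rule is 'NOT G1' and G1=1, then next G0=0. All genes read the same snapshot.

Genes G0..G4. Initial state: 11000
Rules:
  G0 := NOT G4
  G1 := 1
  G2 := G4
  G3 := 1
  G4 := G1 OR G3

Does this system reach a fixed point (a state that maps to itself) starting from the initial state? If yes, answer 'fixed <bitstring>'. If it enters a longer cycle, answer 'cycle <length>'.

Step 0: 11000
Step 1: G0=NOT G4=NOT 0=1 G1=1(const) G2=G4=0 G3=1(const) G4=G1|G3=1|0=1 -> 11011
Step 2: G0=NOT G4=NOT 1=0 G1=1(const) G2=G4=1 G3=1(const) G4=G1|G3=1|1=1 -> 01111
Step 3: G0=NOT G4=NOT 1=0 G1=1(const) G2=G4=1 G3=1(const) G4=G1|G3=1|1=1 -> 01111
Fixed point reached at step 2: 01111

Answer: fixed 01111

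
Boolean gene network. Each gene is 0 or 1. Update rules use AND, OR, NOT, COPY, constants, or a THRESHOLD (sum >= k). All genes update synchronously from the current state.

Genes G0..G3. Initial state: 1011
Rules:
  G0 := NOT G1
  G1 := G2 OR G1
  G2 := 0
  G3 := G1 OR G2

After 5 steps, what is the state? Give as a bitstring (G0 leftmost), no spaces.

Step 1: G0=NOT G1=NOT 0=1 G1=G2|G1=1|0=1 G2=0(const) G3=G1|G2=0|1=1 -> 1101
Step 2: G0=NOT G1=NOT 1=0 G1=G2|G1=0|1=1 G2=0(const) G3=G1|G2=1|0=1 -> 0101
Step 3: G0=NOT G1=NOT 1=0 G1=G2|G1=0|1=1 G2=0(const) G3=G1|G2=1|0=1 -> 0101
Step 4: G0=NOT G1=NOT 1=0 G1=G2|G1=0|1=1 G2=0(const) G3=G1|G2=1|0=1 -> 0101
Step 5: G0=NOT G1=NOT 1=0 G1=G2|G1=0|1=1 G2=0(const) G3=G1|G2=1|0=1 -> 0101

0101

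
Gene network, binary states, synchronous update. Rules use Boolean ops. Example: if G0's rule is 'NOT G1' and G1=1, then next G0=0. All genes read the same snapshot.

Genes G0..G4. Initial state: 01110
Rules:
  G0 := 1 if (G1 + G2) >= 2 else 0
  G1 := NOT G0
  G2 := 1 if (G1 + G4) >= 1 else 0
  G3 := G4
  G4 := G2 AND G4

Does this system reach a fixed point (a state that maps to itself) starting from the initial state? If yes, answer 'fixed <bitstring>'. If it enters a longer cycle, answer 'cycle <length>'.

Step 0: 01110
Step 1: G0=(1+1>=2)=1 G1=NOT G0=NOT 0=1 G2=(1+0>=1)=1 G3=G4=0 G4=G2&G4=1&0=0 -> 11100
Step 2: G0=(1+1>=2)=1 G1=NOT G0=NOT 1=0 G2=(1+0>=1)=1 G3=G4=0 G4=G2&G4=1&0=0 -> 10100
Step 3: G0=(0+1>=2)=0 G1=NOT G0=NOT 1=0 G2=(0+0>=1)=0 G3=G4=0 G4=G2&G4=1&0=0 -> 00000
Step 4: G0=(0+0>=2)=0 G1=NOT G0=NOT 0=1 G2=(0+0>=1)=0 G3=G4=0 G4=G2&G4=0&0=0 -> 01000
Step 5: G0=(1+0>=2)=0 G1=NOT G0=NOT 0=1 G2=(1+0>=1)=1 G3=G4=0 G4=G2&G4=0&0=0 -> 01100
Step 6: G0=(1+1>=2)=1 G1=NOT G0=NOT 0=1 G2=(1+0>=1)=1 G3=G4=0 G4=G2&G4=1&0=0 -> 11100
Cycle of length 5 starting at step 1 -> no fixed point

Answer: cycle 5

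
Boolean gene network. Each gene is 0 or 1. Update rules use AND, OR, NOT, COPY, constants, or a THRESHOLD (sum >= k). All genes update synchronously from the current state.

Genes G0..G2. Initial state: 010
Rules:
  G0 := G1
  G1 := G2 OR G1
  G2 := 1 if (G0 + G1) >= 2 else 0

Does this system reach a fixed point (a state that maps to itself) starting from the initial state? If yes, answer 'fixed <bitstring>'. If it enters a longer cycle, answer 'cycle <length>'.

Answer: fixed 111

Derivation:
Step 0: 010
Step 1: G0=G1=1 G1=G2|G1=0|1=1 G2=(0+1>=2)=0 -> 110
Step 2: G0=G1=1 G1=G2|G1=0|1=1 G2=(1+1>=2)=1 -> 111
Step 3: G0=G1=1 G1=G2|G1=1|1=1 G2=(1+1>=2)=1 -> 111
Fixed point reached at step 2: 111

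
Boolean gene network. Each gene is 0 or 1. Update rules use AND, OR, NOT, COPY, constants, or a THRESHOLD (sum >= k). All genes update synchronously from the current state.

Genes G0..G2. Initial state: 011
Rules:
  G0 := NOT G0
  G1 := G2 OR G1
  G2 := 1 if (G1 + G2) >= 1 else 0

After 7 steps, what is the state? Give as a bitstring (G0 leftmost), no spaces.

Step 1: G0=NOT G0=NOT 0=1 G1=G2|G1=1|1=1 G2=(1+1>=1)=1 -> 111
Step 2: G0=NOT G0=NOT 1=0 G1=G2|G1=1|1=1 G2=(1+1>=1)=1 -> 011
Step 3: G0=NOT G0=NOT 0=1 G1=G2|G1=1|1=1 G2=(1+1>=1)=1 -> 111
Step 4: G0=NOT G0=NOT 1=0 G1=G2|G1=1|1=1 G2=(1+1>=1)=1 -> 011
Step 5: G0=NOT G0=NOT 0=1 G1=G2|G1=1|1=1 G2=(1+1>=1)=1 -> 111
Step 6: G0=NOT G0=NOT 1=0 G1=G2|G1=1|1=1 G2=(1+1>=1)=1 -> 011
Step 7: G0=NOT G0=NOT 0=1 G1=G2|G1=1|1=1 G2=(1+1>=1)=1 -> 111

111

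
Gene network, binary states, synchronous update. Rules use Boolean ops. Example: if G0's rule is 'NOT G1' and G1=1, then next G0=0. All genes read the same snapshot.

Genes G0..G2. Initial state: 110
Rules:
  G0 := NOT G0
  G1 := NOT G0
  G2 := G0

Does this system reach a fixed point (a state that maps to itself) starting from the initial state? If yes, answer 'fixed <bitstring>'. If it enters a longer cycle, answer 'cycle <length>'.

Answer: cycle 2

Derivation:
Step 0: 110
Step 1: G0=NOT G0=NOT 1=0 G1=NOT G0=NOT 1=0 G2=G0=1 -> 001
Step 2: G0=NOT G0=NOT 0=1 G1=NOT G0=NOT 0=1 G2=G0=0 -> 110
Cycle of length 2 starting at step 0 -> no fixed point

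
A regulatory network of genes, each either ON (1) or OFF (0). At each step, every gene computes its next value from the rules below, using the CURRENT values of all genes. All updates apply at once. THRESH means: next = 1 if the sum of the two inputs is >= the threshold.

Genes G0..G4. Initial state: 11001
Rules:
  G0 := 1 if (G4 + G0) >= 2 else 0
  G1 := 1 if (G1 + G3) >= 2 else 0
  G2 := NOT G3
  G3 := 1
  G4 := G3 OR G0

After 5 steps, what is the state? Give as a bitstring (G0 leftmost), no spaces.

Step 1: G0=(1+1>=2)=1 G1=(1+0>=2)=0 G2=NOT G3=NOT 0=1 G3=1(const) G4=G3|G0=0|1=1 -> 10111
Step 2: G0=(1+1>=2)=1 G1=(0+1>=2)=0 G2=NOT G3=NOT 1=0 G3=1(const) G4=G3|G0=1|1=1 -> 10011
Step 3: G0=(1+1>=2)=1 G1=(0+1>=2)=0 G2=NOT G3=NOT 1=0 G3=1(const) G4=G3|G0=1|1=1 -> 10011
Step 4: G0=(1+1>=2)=1 G1=(0+1>=2)=0 G2=NOT G3=NOT 1=0 G3=1(const) G4=G3|G0=1|1=1 -> 10011
Step 5: G0=(1+1>=2)=1 G1=(0+1>=2)=0 G2=NOT G3=NOT 1=0 G3=1(const) G4=G3|G0=1|1=1 -> 10011

10011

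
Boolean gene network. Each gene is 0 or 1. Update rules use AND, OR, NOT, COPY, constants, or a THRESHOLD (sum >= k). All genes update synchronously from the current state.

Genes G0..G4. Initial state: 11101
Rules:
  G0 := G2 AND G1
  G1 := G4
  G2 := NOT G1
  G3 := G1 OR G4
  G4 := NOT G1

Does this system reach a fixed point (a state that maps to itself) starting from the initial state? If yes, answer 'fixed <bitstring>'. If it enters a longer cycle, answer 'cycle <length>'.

Answer: cycle 4

Derivation:
Step 0: 11101
Step 1: G0=G2&G1=1&1=1 G1=G4=1 G2=NOT G1=NOT 1=0 G3=G1|G4=1|1=1 G4=NOT G1=NOT 1=0 -> 11010
Step 2: G0=G2&G1=0&1=0 G1=G4=0 G2=NOT G1=NOT 1=0 G3=G1|G4=1|0=1 G4=NOT G1=NOT 1=0 -> 00010
Step 3: G0=G2&G1=0&0=0 G1=G4=0 G2=NOT G1=NOT 0=1 G3=G1|G4=0|0=0 G4=NOT G1=NOT 0=1 -> 00101
Step 4: G0=G2&G1=1&0=0 G1=G4=1 G2=NOT G1=NOT 0=1 G3=G1|G4=0|1=1 G4=NOT G1=NOT 0=1 -> 01111
Step 5: G0=G2&G1=1&1=1 G1=G4=1 G2=NOT G1=NOT 1=0 G3=G1|G4=1|1=1 G4=NOT G1=NOT 1=0 -> 11010
Cycle of length 4 starting at step 1 -> no fixed point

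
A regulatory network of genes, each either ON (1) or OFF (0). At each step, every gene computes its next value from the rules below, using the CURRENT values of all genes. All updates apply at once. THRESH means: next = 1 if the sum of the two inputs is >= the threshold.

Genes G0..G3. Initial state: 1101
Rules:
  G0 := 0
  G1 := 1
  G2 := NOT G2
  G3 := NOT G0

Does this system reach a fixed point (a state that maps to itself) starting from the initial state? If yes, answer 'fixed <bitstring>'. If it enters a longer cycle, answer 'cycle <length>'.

Answer: cycle 2

Derivation:
Step 0: 1101
Step 1: G0=0(const) G1=1(const) G2=NOT G2=NOT 0=1 G3=NOT G0=NOT 1=0 -> 0110
Step 2: G0=0(const) G1=1(const) G2=NOT G2=NOT 1=0 G3=NOT G0=NOT 0=1 -> 0101
Step 3: G0=0(const) G1=1(const) G2=NOT G2=NOT 0=1 G3=NOT G0=NOT 0=1 -> 0111
Step 4: G0=0(const) G1=1(const) G2=NOT G2=NOT 1=0 G3=NOT G0=NOT 0=1 -> 0101
Cycle of length 2 starting at step 2 -> no fixed point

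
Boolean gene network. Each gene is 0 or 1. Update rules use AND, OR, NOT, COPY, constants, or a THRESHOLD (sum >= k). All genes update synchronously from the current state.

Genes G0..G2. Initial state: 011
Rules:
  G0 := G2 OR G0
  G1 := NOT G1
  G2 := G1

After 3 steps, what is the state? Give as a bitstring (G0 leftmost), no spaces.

Step 1: G0=G2|G0=1|0=1 G1=NOT G1=NOT 1=0 G2=G1=1 -> 101
Step 2: G0=G2|G0=1|1=1 G1=NOT G1=NOT 0=1 G2=G1=0 -> 110
Step 3: G0=G2|G0=0|1=1 G1=NOT G1=NOT 1=0 G2=G1=1 -> 101

101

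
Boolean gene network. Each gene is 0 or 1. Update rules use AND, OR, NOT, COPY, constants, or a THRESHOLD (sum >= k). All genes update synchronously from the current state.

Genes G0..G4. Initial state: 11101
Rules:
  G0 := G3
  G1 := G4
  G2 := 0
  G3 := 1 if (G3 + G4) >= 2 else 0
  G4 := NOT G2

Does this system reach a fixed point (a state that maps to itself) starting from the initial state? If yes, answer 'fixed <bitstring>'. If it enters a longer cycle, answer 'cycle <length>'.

Step 0: 11101
Step 1: G0=G3=0 G1=G4=1 G2=0(const) G3=(0+1>=2)=0 G4=NOT G2=NOT 1=0 -> 01000
Step 2: G0=G3=0 G1=G4=0 G2=0(const) G3=(0+0>=2)=0 G4=NOT G2=NOT 0=1 -> 00001
Step 3: G0=G3=0 G1=G4=1 G2=0(const) G3=(0+1>=2)=0 G4=NOT G2=NOT 0=1 -> 01001
Step 4: G0=G3=0 G1=G4=1 G2=0(const) G3=(0+1>=2)=0 G4=NOT G2=NOT 0=1 -> 01001
Fixed point reached at step 3: 01001

Answer: fixed 01001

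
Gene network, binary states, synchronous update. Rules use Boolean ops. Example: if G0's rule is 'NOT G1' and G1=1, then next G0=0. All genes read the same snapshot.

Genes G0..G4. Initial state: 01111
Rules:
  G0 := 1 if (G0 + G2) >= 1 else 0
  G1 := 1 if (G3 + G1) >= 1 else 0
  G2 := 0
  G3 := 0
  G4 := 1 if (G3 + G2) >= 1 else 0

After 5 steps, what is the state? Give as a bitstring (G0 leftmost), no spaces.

Step 1: G0=(0+1>=1)=1 G1=(1+1>=1)=1 G2=0(const) G3=0(const) G4=(1+1>=1)=1 -> 11001
Step 2: G0=(1+0>=1)=1 G1=(0+1>=1)=1 G2=0(const) G3=0(const) G4=(0+0>=1)=0 -> 11000
Step 3: G0=(1+0>=1)=1 G1=(0+1>=1)=1 G2=0(const) G3=0(const) G4=(0+0>=1)=0 -> 11000
Step 4: G0=(1+0>=1)=1 G1=(0+1>=1)=1 G2=0(const) G3=0(const) G4=(0+0>=1)=0 -> 11000
Step 5: G0=(1+0>=1)=1 G1=(0+1>=1)=1 G2=0(const) G3=0(const) G4=(0+0>=1)=0 -> 11000

11000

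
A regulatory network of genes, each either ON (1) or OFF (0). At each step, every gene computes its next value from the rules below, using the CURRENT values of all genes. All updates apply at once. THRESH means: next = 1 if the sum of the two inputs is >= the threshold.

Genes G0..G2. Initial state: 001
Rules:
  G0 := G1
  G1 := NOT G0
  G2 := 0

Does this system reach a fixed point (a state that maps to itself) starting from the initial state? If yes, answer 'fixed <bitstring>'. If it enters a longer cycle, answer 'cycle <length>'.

Step 0: 001
Step 1: G0=G1=0 G1=NOT G0=NOT 0=1 G2=0(const) -> 010
Step 2: G0=G1=1 G1=NOT G0=NOT 0=1 G2=0(const) -> 110
Step 3: G0=G1=1 G1=NOT G0=NOT 1=0 G2=0(const) -> 100
Step 4: G0=G1=0 G1=NOT G0=NOT 1=0 G2=0(const) -> 000
Step 5: G0=G1=0 G1=NOT G0=NOT 0=1 G2=0(const) -> 010
Cycle of length 4 starting at step 1 -> no fixed point

Answer: cycle 4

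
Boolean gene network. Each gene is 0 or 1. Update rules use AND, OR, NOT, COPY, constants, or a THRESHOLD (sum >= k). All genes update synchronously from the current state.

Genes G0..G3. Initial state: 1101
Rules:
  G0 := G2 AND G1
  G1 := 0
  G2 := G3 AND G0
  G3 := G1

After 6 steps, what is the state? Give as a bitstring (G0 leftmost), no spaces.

Step 1: G0=G2&G1=0&1=0 G1=0(const) G2=G3&G0=1&1=1 G3=G1=1 -> 0011
Step 2: G0=G2&G1=1&0=0 G1=0(const) G2=G3&G0=1&0=0 G3=G1=0 -> 0000
Step 3: G0=G2&G1=0&0=0 G1=0(const) G2=G3&G0=0&0=0 G3=G1=0 -> 0000
Step 4: G0=G2&G1=0&0=0 G1=0(const) G2=G3&G0=0&0=0 G3=G1=0 -> 0000
Step 5: G0=G2&G1=0&0=0 G1=0(const) G2=G3&G0=0&0=0 G3=G1=0 -> 0000
Step 6: G0=G2&G1=0&0=0 G1=0(const) G2=G3&G0=0&0=0 G3=G1=0 -> 0000

0000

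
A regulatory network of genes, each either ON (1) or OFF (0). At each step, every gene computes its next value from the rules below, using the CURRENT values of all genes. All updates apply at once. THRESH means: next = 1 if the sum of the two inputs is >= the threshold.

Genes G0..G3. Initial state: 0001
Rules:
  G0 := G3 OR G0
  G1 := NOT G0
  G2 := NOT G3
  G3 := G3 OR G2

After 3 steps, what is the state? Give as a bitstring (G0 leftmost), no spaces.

Step 1: G0=G3|G0=1|0=1 G1=NOT G0=NOT 0=1 G2=NOT G3=NOT 1=0 G3=G3|G2=1|0=1 -> 1101
Step 2: G0=G3|G0=1|1=1 G1=NOT G0=NOT 1=0 G2=NOT G3=NOT 1=0 G3=G3|G2=1|0=1 -> 1001
Step 3: G0=G3|G0=1|1=1 G1=NOT G0=NOT 1=0 G2=NOT G3=NOT 1=0 G3=G3|G2=1|0=1 -> 1001

1001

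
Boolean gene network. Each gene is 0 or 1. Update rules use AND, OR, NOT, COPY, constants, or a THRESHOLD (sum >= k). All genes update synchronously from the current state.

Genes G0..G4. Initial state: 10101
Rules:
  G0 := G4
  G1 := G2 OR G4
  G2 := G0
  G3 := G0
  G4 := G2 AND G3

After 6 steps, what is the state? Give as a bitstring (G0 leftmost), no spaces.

Step 1: G0=G4=1 G1=G2|G4=1|1=1 G2=G0=1 G3=G0=1 G4=G2&G3=1&0=0 -> 11110
Step 2: G0=G4=0 G1=G2|G4=1|0=1 G2=G0=1 G3=G0=1 G4=G2&G3=1&1=1 -> 01111
Step 3: G0=G4=1 G1=G2|G4=1|1=1 G2=G0=0 G3=G0=0 G4=G2&G3=1&1=1 -> 11001
Step 4: G0=G4=1 G1=G2|G4=0|1=1 G2=G0=1 G3=G0=1 G4=G2&G3=0&0=0 -> 11110
Step 5: G0=G4=0 G1=G2|G4=1|0=1 G2=G0=1 G3=G0=1 G4=G2&G3=1&1=1 -> 01111
Step 6: G0=G4=1 G1=G2|G4=1|1=1 G2=G0=0 G3=G0=0 G4=G2&G3=1&1=1 -> 11001

11001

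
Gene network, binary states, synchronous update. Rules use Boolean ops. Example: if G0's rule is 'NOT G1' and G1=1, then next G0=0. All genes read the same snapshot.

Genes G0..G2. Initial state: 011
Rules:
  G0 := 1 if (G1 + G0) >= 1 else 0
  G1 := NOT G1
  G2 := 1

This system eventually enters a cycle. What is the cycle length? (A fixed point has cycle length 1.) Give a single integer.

Step 0: 011
Step 1: G0=(1+0>=1)=1 G1=NOT G1=NOT 1=0 G2=1(const) -> 101
Step 2: G0=(0+1>=1)=1 G1=NOT G1=NOT 0=1 G2=1(const) -> 111
Step 3: G0=(1+1>=1)=1 G1=NOT G1=NOT 1=0 G2=1(const) -> 101
State from step 3 equals state from step 1 -> cycle length 2

Answer: 2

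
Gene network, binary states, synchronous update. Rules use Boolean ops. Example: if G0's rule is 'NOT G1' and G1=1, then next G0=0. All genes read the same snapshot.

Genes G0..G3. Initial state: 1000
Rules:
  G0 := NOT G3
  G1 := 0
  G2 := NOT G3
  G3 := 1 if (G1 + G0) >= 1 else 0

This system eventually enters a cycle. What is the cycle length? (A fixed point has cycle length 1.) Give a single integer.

Step 0: 1000
Step 1: G0=NOT G3=NOT 0=1 G1=0(const) G2=NOT G3=NOT 0=1 G3=(0+1>=1)=1 -> 1011
Step 2: G0=NOT G3=NOT 1=0 G1=0(const) G2=NOT G3=NOT 1=0 G3=(0+1>=1)=1 -> 0001
Step 3: G0=NOT G3=NOT 1=0 G1=0(const) G2=NOT G3=NOT 1=0 G3=(0+0>=1)=0 -> 0000
Step 4: G0=NOT G3=NOT 0=1 G1=0(const) G2=NOT G3=NOT 0=1 G3=(0+0>=1)=0 -> 1010
Step 5: G0=NOT G3=NOT 0=1 G1=0(const) G2=NOT G3=NOT 0=1 G3=(0+1>=1)=1 -> 1011
State from step 5 equals state from step 1 -> cycle length 4

Answer: 4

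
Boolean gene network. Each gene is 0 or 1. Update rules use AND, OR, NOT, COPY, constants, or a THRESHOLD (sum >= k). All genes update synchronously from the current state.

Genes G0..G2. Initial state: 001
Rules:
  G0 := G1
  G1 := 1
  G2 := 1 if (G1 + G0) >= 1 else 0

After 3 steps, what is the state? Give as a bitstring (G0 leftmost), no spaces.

Step 1: G0=G1=0 G1=1(const) G2=(0+0>=1)=0 -> 010
Step 2: G0=G1=1 G1=1(const) G2=(1+0>=1)=1 -> 111
Step 3: G0=G1=1 G1=1(const) G2=(1+1>=1)=1 -> 111

111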